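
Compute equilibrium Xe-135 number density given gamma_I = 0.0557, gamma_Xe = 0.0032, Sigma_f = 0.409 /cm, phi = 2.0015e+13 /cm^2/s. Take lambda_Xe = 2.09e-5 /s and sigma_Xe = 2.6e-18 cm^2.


Xe_eq = (gamma_I + gamma_Xe) * Sigma_f * phi / (lambda_Xe + sigma_Xe * phi)
Numerator = (0.0557 + 0.0032) * 0.409 * 2.0015e+13 = 4.821634e+11
Denominator = 2.09e-5 + 2.6e-18 * 2.0015e+13 = 7.293900e-05
Xe_eq = 4.821634e+11 / 7.293900e-05 = 6.6105e+15 /cm^3

6.6105e+15


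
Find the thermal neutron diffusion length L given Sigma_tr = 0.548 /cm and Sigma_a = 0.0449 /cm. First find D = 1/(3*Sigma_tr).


D = 1 / (3 * Sigma_tr) = 1 / (3 * 0.548) = 0.6082725 cm
L = sqrt(D / Sigma_a)
L = sqrt(0.6082725 / 0.0449)
L = 3.6807 cm

3.6807


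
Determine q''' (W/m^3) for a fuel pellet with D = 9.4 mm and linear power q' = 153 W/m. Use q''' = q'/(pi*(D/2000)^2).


r = D / 2 / 1000 = 9.4 / 2 / 1000 = 0.0047 m
q''' = q' / (pi * r^2)
q''' = 153 / (pi * 0.0047^2)
q''' = 2.2047e+06 W/m^3

2.2047e+06


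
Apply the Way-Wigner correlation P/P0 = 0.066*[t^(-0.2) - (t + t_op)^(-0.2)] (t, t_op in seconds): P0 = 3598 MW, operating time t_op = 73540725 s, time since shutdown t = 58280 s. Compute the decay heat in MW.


P/P0 = 0.066 * [t^(-0.2) - (t + t_op)^(-0.2)]
P/P0 = 0.066 * [58280^(-0.2) - (58280 + 73540725)^(-0.2)]
P/P0 = 0.066 * [0.1114028 - 0.02670703] = 0.005589921
P = 3598 * 0.005589921 = 20.113 MW

20.113


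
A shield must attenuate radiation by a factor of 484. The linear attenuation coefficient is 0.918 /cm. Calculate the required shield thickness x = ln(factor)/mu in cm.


x = ln(factor) / mu
x = ln(484) / 0.918
x = 6.7343 cm

6.7343


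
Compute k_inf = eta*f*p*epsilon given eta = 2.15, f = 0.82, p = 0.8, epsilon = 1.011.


k_inf = eta * f * p * epsilon
k_inf = 2.15 * 0.82 * 0.8 * 1.011
k_inf = 1.4259

1.4259


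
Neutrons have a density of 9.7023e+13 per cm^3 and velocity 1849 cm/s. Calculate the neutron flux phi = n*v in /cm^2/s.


phi = n * v
phi = 9.7023e+13 * 1849
phi = 1.7940e+17 /cm^2/s

1.7940e+17


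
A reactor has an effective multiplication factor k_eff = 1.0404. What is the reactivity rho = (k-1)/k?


rho = (k_eff - 1) / k_eff
rho = (1.0404 - 1) / 1.0404
rho = 0.038831

0.038831


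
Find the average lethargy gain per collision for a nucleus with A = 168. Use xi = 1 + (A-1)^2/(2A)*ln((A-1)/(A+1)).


xi = 1 + (A-1)^2/(2A) * ln((A-1)/(A+1))
xi = 1 + (168-1)^2/(2*168) * ln((168-1)/(168 +1))
xi = 0.011858

0.011858


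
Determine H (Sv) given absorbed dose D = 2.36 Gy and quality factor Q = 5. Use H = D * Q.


H = D * Q
H = 2.36 * 5
H = 11.800 Sv

11.800


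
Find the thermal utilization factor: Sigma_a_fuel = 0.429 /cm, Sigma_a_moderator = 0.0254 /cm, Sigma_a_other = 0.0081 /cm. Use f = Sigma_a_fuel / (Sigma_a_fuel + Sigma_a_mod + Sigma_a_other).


f = Sigma_a_fuel / (Sigma_a_fuel + Sigma_a_mod + Sigma_a_other)
f = 0.429 / (0.429 + 0.0254 + 0.0081)
f = 0.92757

0.92757


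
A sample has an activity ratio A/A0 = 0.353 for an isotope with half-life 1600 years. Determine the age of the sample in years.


lambda = ln(2) / t_half = ln(2) / 1600 = 4.332170e-04 /yr
t = -ln(A/A0) / lambda
t = -ln(0.353) / 4.332170e-04
t = 2403.6 yr

2403.6


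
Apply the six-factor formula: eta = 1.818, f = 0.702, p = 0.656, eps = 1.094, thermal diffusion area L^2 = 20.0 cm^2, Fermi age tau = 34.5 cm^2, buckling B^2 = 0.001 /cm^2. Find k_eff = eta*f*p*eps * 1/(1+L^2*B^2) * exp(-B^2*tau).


k_inf = eta*f*p*eps = 1.818*0.702*0.656*1.094 = 0.9159086
P_TNL = 1/(1 + L^2*B^2) = 1/(1 + 20.0*0.001) = 0.9803922
P_FNL = exp(-B^2*tau) = exp(-0.001*34.5) = 0.9660883
k_eff = k_inf * P_TNL * P_FNL = 0.9159086 * 0.9803922 * 0.9660883
k_eff = 0.86750

0.86750


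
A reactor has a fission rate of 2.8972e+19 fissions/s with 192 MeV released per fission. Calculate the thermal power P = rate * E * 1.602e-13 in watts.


P = fission_rate * E_MeV * 1.602e-13
P = 2.8972e+19 * 192 * 1.602e-13
P = 8.9113e+08 W

8.9113e+08


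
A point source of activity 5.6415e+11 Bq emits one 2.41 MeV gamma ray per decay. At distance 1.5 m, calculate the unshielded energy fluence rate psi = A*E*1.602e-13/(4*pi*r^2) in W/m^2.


psi = A * E * 1.602e-13 / (4*pi*r^2)
psi = 5.6415e+11 * 2.41 * 1.602e-13 / (4*pi*1.5^2)
psi = 0.0077034 W/m^2

0.0077034


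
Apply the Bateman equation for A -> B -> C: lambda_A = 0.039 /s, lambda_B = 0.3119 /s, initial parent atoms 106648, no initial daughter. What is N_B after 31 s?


N_B(t) = lambda_A * N_A0 / (lambda_B - lambda_A) * [exp(-lambda_A*t) - exp(-lambda_B*t)]
exp(-0.039*31) = 0.2984956; exp(-0.3119*31) = 6.321936e-05
N_B = 0.039 * 106648 / (0.3119 - 0.039) * (0.2984956 - 6.321936e-05)
N_B = 4548.4

4548.4


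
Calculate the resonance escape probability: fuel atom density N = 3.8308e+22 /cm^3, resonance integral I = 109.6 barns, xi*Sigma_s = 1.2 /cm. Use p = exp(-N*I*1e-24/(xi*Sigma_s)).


p = exp(-N * I * 1e-24 / (xi*Sigma_s))
p = exp(-3.8308e+22 * 109.6 * 1e-24 / 1.2)
p = 0.030234

0.030234


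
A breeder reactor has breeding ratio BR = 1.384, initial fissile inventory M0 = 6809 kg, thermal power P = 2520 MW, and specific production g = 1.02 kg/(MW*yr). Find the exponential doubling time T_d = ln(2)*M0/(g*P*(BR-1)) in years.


Breeding gain G = BR - 1 = 1.384 - 1 = 0.384
Fissile production rate = g * P * G = 1.02 * 2520 * 0.384 = 987.0336 kg/yr
T_d = ln(2) * M0 / (g * P * G)
T_d = ln(2) * 6809 / 987.0336 = 4.7816 yr

4.7816


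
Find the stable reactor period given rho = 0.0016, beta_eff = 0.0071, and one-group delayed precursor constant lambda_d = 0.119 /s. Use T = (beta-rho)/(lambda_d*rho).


T = (beta - rho) / (lambda_d * rho)
T = (0.0071 - 0.0016) / (0.119 * 0.0016)
T = 28.887 s

28.887


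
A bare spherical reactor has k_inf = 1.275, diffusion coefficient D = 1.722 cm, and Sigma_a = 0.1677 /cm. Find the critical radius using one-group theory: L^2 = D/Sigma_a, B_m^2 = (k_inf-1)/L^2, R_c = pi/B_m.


L^2 = D / Sigma_a = 1.722 / 0.1677 = 10.26834 cm^2
B_m^2 = (k_inf - 1) / L^2 = (1.275 - 1) / 10.26834 = 0.02678135 /cm^2
For a bare sphere: B_g = pi/R, so R_c = pi / sqrt(B_m^2)
R_c = pi / sqrt(0.02678135) = 19.197 cm

19.197


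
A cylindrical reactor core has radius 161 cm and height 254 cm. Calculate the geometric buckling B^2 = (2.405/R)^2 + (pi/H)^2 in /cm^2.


B^2 = (2.405/R)^2 + (pi/H)^2
B^2 = (2.405/161)^2 + (pi/254)^2
B^2 = 3.7612e-04 /cm^2

3.7612e-04


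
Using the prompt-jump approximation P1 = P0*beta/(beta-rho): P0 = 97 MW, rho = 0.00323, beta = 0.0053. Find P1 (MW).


P1/P0 = beta / (beta - rho)
P1/P0 = 0.0053 / (0.0053 - 0.00323) = 2.560386
P1 = 97 * 2.560386 = 248.36 MW

248.36


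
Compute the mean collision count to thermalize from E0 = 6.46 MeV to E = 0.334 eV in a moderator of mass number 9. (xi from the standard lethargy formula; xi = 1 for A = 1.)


xi = 1 + (A-1)^2/(2A)*ln((A-1)/(A+1)) = 0.2066007 (for A = 9)
n = ln(E0/E) / xi
n = ln(6.46e6 / 0.334) / 0.2066007
n = ln(1.934132e+07) / 0.2066007 = 81.209

81.209


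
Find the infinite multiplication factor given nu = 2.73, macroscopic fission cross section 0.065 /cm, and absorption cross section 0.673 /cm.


k_inf = nu * Sigma_f / Sigma_a
k_inf = 2.73 * 0.065 / 0.673
k_inf = 0.26367

0.26367


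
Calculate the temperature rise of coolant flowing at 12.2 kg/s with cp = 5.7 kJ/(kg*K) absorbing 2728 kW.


dT = Q / (m_dot * cp)
dT = 2728 / (12.2 * 5.7)
dT = 39.229 C

39.229


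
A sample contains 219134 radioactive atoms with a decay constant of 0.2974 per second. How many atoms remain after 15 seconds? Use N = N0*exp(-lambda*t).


N = N0 * exp(-lambda * t)
N = 219134 * exp(-0.2974 * 15)
N = 2531.2

2531.2


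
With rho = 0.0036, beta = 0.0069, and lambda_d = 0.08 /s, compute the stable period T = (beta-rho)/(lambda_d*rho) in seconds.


T = (beta - rho) / (lambda_d * rho)
T = (0.0069 - 0.0036) / (0.08 * 0.0036)
T = 11.458 s

11.458


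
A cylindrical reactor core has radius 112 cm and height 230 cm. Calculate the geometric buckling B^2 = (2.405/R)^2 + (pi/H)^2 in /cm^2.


B^2 = (2.405/R)^2 + (pi/H)^2
B^2 = (2.405/112)^2 + (pi/230)^2
B^2 = 6.4767e-04 /cm^2

6.4767e-04


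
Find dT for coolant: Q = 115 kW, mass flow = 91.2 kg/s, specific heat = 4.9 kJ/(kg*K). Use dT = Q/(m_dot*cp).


dT = Q / (m_dot * cp)
dT = 115 / (91.2 * 4.9)
dT = 0.25734 C

0.25734


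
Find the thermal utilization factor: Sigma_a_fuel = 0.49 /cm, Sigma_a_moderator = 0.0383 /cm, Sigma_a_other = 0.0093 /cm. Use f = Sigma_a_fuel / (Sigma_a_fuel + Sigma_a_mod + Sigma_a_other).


f = Sigma_a_fuel / (Sigma_a_fuel + Sigma_a_mod + Sigma_a_other)
f = 0.49 / (0.49 + 0.0383 + 0.0093)
f = 0.91146

0.91146


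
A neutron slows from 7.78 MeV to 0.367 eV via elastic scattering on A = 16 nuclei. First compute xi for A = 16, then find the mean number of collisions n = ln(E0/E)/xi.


xi = 1 + (A-1)^2/(2A)*ln((A-1)/(A+1)) = 0.1199467 (for A = 16)
n = ln(E0/E) / xi
n = ln(7.78e6 / 0.367) / 0.1199467
n = ln(2.119891e+07) / 0.1199467 = 140.64

140.64


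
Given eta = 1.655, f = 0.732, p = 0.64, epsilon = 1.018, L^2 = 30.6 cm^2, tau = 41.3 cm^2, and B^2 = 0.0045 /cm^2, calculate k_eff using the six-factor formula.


k_inf = eta*f*p*eps = 1.655*0.732*0.64*1.018 = 0.7892904
P_TNL = 1/(1 + L^2*B^2) = 1/(1 + 30.6*0.0045) = 0.8789663
P_FNL = exp(-B^2*tau) = exp(-0.0045*41.3) = 0.8303981
k_eff = k_inf * P_TNL * P_FNL = 0.7892904 * 0.8789663 * 0.8303981
k_eff = 0.57610

0.57610


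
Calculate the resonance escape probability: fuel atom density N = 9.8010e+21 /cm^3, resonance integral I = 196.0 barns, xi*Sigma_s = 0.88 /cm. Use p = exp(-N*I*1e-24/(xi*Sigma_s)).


p = exp(-N * I * 1e-24 / (xi*Sigma_s))
p = exp(-9.8010e+21 * 196.0 * 1e-24 / 0.88)
p = 0.11271

0.11271


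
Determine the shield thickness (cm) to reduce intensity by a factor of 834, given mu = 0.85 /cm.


x = ln(factor) / mu
x = ln(834) / 0.85
x = 7.9132 cm

7.9132


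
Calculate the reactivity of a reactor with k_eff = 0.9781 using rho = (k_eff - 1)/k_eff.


rho = (k_eff - 1) / k_eff
rho = (0.9781 - 1) / 0.9781
rho = -0.022390

-0.022390


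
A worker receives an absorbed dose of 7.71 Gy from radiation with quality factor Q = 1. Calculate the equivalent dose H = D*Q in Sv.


H = D * Q
H = 7.71 * 1
H = 7.7100 Sv

7.7100


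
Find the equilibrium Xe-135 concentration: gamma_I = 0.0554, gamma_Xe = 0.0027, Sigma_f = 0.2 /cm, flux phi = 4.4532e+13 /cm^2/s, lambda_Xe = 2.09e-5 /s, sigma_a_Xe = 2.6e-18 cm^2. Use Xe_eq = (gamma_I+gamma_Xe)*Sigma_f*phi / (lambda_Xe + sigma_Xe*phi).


Xe_eq = (gamma_I + gamma_Xe) * Sigma_f * phi / (lambda_Xe + sigma_Xe * phi)
Numerator = (0.0554 + 0.0027) * 0.2 * 4.4532e+13 = 5.174618e+11
Denominator = 2.09e-5 + 2.6e-18 * 4.4532e+13 = 1.366832e-04
Xe_eq = 5.174618e+11 / 1.366832e-04 = 3.7858e+15 /cm^3

3.7858e+15


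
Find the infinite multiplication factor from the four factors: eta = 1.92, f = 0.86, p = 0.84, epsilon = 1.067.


k_inf = eta * f * p * epsilon
k_inf = 1.92 * 0.86 * 0.84 * 1.067
k_inf = 1.4799

1.4799


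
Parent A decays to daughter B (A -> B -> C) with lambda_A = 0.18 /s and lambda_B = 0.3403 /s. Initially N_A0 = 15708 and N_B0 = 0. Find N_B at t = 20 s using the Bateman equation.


N_B(t) = lambda_A * N_A0 / (lambda_B - lambda_A) * [exp(-lambda_A*t) - exp(-lambda_B*t)]
exp(-0.18*20) = 0.02732372; exp(-0.3403*20) = 0.001107113
N_B = 0.18 * 15708 / (0.3403 - 0.18) * (0.02732372 - 0.001107113)
N_B = 462.42

462.42


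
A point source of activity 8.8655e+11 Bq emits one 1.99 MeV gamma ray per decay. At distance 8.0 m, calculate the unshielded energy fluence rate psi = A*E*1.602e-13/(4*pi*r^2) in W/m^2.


psi = A * E * 1.602e-13 / (4*pi*r^2)
psi = 8.8655e+11 * 1.99 * 1.602e-13 / (4*pi*8.0^2)
psi = 3.5142e-04 W/m^2

3.5142e-04


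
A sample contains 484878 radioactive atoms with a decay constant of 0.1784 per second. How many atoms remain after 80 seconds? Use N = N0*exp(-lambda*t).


N = N0 * exp(-lambda * t)
N = 484878 * exp(-0.1784 * 80)
N = 0.30717

0.30717


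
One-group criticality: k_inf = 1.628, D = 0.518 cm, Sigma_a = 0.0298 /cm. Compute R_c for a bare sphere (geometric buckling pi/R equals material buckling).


L^2 = D / Sigma_a = 0.518 / 0.0298 = 17.38255 cm^2
B_m^2 = (k_inf - 1) / L^2 = (1.628 - 1) / 17.38255 = 0.03612819 /cm^2
For a bare sphere: B_g = pi/R, so R_c = pi / sqrt(B_m^2)
R_c = pi / sqrt(0.03612819) = 16.528 cm

16.528


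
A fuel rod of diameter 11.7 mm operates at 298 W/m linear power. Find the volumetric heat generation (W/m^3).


r = D / 2 / 1000 = 11.7 / 2 / 1000 = 0.00585 m
q''' = q' / (pi * r^2)
q''' = 298 / (pi * 0.00585^2)
q''' = 2.7718e+06 W/m^3

2.7718e+06


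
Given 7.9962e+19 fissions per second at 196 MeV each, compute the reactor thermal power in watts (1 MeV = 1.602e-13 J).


P = fission_rate * E_MeV * 1.602e-13
P = 7.9962e+19 * 196 * 1.602e-13
P = 2.5107e+09 W

2.5107e+09


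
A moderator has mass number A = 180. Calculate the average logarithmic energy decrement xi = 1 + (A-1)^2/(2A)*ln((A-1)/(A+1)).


xi = 1 + (A-1)^2/(2A) * ln((A-1)/(A+1))
xi = 1 + (180-1)^2/(2*180) * ln((180-1)/(180 +1))
xi = 0.011070

0.011070


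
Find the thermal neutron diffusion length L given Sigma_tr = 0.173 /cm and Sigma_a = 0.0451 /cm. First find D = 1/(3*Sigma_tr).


D = 1 / (3 * Sigma_tr) = 1 / (3 * 0.173) = 1.926782 cm
L = sqrt(D / Sigma_a)
L = sqrt(1.926782 / 0.0451)
L = 6.5362 cm

6.5362


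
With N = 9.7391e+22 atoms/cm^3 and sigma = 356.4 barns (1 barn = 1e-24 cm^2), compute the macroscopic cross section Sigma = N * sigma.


Sigma = N * sigma_barns * 1e-24
Sigma = 9.7391e+22 * 356.4 * 1e-24
Sigma = 34.710 /cm

34.710


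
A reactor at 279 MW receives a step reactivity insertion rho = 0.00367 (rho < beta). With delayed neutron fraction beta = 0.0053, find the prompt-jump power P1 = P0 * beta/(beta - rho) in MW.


P1/P0 = beta / (beta - rho)
P1/P0 = 0.0053 / (0.0053 - 0.00367) = 3.251534
P1 = 279 * 3.251534 = 907.18 MW

907.18


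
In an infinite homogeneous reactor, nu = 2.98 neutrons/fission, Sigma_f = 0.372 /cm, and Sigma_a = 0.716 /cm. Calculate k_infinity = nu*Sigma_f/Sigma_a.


k_inf = nu * Sigma_f / Sigma_a
k_inf = 2.98 * 0.372 / 0.716
k_inf = 1.5483

1.5483


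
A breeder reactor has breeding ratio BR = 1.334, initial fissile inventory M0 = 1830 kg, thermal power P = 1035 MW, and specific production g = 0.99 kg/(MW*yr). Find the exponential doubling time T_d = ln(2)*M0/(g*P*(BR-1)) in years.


Breeding gain G = BR - 1 = 1.334 - 1 = 0.334
Fissile production rate = g * P * G = 0.99 * 1035 * 0.334 = 342.2331 kg/yr
T_d = ln(2) * M0 / (g * P * G)
T_d = ln(2) * 1830 / 342.2331 = 3.7064 yr

3.7064


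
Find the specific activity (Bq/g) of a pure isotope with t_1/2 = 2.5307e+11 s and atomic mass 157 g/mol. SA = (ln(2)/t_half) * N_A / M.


lambda = ln(2) / t_half = ln(2) / 2.5307e+11 = 2.738954e-12 /s
SA = lambda * N_A / M
SA = 2.738954e-12 * 6.022e23 / 157
SA = 1.0506e+10 Bq/g

1.0506e+10


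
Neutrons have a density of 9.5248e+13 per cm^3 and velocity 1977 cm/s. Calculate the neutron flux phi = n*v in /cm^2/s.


phi = n * v
phi = 9.5248e+13 * 1977
phi = 1.8831e+17 /cm^2/s

1.8831e+17


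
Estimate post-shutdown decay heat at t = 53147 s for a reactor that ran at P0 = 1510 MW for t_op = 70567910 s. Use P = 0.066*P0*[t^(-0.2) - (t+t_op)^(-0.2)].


P/P0 = 0.066 * [t^(-0.2) - (t + t_op)^(-0.2)]
P/P0 = 0.066 * [53147^(-0.2) - (53147 + 70567910)^(-0.2)]
P/P0 = 0.066 * [0.1134761 - 0.02692856] = 0.005712138
P = 1510 * 0.005712138 = 8.6253 MW

8.6253


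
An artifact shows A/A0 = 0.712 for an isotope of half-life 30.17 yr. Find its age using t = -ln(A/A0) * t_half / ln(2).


lambda = ln(2) / t_half = ln(2) / 30.17 = 0.02297472 /yr
t = -ln(A/A0) / lambda
t = -ln(0.712) / 0.02297472
t = 14.785 yr

14.785


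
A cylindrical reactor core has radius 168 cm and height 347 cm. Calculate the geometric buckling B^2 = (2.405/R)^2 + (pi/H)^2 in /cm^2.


B^2 = (2.405/R)^2 + (pi/H)^2
B^2 = (2.405/168)^2 + (pi/347)^2
B^2 = 2.8690e-04 /cm^2

2.8690e-04


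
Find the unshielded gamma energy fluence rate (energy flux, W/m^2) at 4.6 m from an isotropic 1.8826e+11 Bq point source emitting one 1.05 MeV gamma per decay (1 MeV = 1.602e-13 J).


psi = A * E * 1.602e-13 / (4*pi*r^2)
psi = 1.8826e+11 * 1.05 * 1.602e-13 / (4*pi*4.6^2)
psi = 1.1909e-04 W/m^2

1.1909e-04


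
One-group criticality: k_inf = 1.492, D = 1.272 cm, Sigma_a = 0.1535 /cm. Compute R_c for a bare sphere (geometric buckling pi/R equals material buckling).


L^2 = D / Sigma_a = 1.272 / 0.1535 = 8.286645 cm^2
B_m^2 = (k_inf - 1) / L^2 = (1.492 - 1) / 8.286645 = 0.05937264 /cm^2
For a bare sphere: B_g = pi/R, so R_c = pi / sqrt(B_m^2)
R_c = pi / sqrt(0.05937264) = 12.893 cm

12.893


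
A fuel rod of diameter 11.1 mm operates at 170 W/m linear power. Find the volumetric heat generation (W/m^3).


r = D / 2 / 1000 = 11.1 / 2 / 1000 = 0.00555 m
q''' = q' / (pi * r^2)
q''' = 170 / (pi * 0.00555^2)
q''' = 1.7568e+06 W/m^3

1.7568e+06


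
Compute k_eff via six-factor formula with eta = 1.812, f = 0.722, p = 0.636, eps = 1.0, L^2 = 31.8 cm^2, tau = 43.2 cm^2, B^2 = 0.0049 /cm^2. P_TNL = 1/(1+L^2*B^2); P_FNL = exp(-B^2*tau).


k_inf = eta*f*p*eps = 1.812*0.722*0.636*1.0 = 0.8320559
P_TNL = 1/(1 + L^2*B^2) = 1/(1 + 31.8*0.0049) = 0.8651866
P_FNL = exp(-B^2*tau) = exp(-0.0049*43.2) = 0.8092236
k_eff = k_inf * P_TNL * P_FNL = 0.8320559 * 0.8651866 * 0.8092236
k_eff = 0.58255

0.58255


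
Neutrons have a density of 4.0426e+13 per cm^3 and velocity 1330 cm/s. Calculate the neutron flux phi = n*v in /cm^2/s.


phi = n * v
phi = 4.0426e+13 * 1330
phi = 5.3767e+16 /cm^2/s

5.3767e+16


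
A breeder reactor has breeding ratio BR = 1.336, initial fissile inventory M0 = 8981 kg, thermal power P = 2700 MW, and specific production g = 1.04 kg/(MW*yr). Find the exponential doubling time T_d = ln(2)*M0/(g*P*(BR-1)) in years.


Breeding gain G = BR - 1 = 1.336 - 1 = 0.336
Fissile production rate = g * P * G = 1.04 * 2700 * 0.336 = 943.488 kg/yr
T_d = ln(2) * M0 / (g * P * G)
T_d = ln(2) * 8981 / 943.488 = 6.5980 yr

6.5980


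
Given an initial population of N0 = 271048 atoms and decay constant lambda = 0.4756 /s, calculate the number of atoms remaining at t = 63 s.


N = N0 * exp(-lambda * t)
N = 271048 * exp(-0.4756 * 63)
N = 2.6325e-08

2.6325e-08


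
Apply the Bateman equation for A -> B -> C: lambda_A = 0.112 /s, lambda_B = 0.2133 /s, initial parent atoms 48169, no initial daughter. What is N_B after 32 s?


N_B(t) = lambda_A * N_A0 / (lambda_B - lambda_A) * [exp(-lambda_A*t) - exp(-lambda_B*t)]
exp(-0.112*32) = 0.02776442; exp(-0.2133*32) = 0.001085624
N_B = 0.112 * 48169 / (0.2133 - 0.112) * (0.02776442 - 0.001085624)
N_B = 1420.8

1420.8


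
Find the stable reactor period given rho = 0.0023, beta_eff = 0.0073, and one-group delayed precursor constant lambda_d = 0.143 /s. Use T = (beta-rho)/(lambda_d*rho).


T = (beta - rho) / (lambda_d * rho)
T = (0.0073 - 0.0023) / (0.143 * 0.0023)
T = 15.202 s

15.202


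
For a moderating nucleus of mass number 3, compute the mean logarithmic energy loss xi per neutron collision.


xi = 1 + (A-1)^2/(2A) * ln((A-1)/(A+1))
xi = 1 + (3-1)^2/(2*3) * ln((3-1)/(3 +1))
xi = 0.53790

0.53790


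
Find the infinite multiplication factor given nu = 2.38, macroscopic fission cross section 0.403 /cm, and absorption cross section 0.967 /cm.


k_inf = nu * Sigma_f / Sigma_a
k_inf = 2.38 * 0.403 / 0.967
k_inf = 0.99187

0.99187


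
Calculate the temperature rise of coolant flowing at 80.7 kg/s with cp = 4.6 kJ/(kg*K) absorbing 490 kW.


dT = Q / (m_dot * cp)
dT = 490 / (80.7 * 4.6)
dT = 1.3200 C

1.3200


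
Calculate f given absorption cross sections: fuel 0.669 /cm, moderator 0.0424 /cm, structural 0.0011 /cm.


f = Sigma_a_fuel / (Sigma_a_fuel + Sigma_a_mod + Sigma_a_other)
f = 0.669 / (0.669 + 0.0424 + 0.0011)
f = 0.93895

0.93895


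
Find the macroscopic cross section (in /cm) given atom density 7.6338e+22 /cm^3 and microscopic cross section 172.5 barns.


Sigma = N * sigma_barns * 1e-24
Sigma = 7.6338e+22 * 172.5 * 1e-24
Sigma = 13.168 /cm

13.168


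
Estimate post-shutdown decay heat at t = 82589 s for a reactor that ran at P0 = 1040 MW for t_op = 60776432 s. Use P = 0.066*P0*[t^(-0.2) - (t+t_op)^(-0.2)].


P/P0 = 0.066 * [t^(-0.2) - (t + t_op)^(-0.2)]
P/P0 = 0.066 * [82589^(-0.2) - (82589 + 60776432)^(-0.2)]
P/P0 = 0.066 * [0.1039000 - 0.02774182] = 0.005026440
P = 1040 * 0.005026440 = 5.2275 MW

5.2275


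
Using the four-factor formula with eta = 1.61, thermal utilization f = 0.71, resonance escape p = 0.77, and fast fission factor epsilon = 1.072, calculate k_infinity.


k_inf = eta * f * p * epsilon
k_inf = 1.61 * 0.71 * 0.77 * 1.072
k_inf = 0.94356

0.94356


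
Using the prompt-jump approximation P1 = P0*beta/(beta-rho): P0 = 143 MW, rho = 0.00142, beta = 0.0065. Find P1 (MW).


P1/P0 = beta / (beta - rho)
P1/P0 = 0.0065 / (0.0065 - 0.00142) = 1.279528
P1 = 143 * 1.279528 = 182.97 MW

182.97


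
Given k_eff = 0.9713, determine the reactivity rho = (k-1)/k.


rho = (k_eff - 1) / k_eff
rho = (0.9713 - 1) / 0.9713
rho = -0.029548

-0.029548


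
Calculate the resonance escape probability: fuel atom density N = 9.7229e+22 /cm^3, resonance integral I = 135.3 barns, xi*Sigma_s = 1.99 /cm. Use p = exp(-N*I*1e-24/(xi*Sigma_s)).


p = exp(-N * I * 1e-24 / (xi*Sigma_s))
p = exp(-9.7229e+22 * 135.3 * 1e-24 / 1.99)
p = 0.0013460

0.0013460


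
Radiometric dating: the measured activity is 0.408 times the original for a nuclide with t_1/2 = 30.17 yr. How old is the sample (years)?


lambda = ln(2) / t_half = ln(2) / 30.17 = 0.02297472 /yr
t = -ln(A/A0) / lambda
t = -ln(0.408) / 0.02297472
t = 39.021 yr

39.021


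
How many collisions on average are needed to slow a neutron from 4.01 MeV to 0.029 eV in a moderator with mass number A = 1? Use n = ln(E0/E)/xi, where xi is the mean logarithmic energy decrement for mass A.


xi = 1 + (A-1)^2/(2A)*ln((A-1)/(A+1)) = 1 (for A = 1)
n = ln(E0/E) / xi
n = ln(4.01e6 / 0.029) / 1
n = ln(1.382759e+08) / 1 = 18.745

18.745


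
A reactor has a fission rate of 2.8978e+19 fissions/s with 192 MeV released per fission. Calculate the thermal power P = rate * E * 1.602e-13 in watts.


P = fission_rate * E_MeV * 1.602e-13
P = 2.8978e+19 * 192 * 1.602e-13
P = 8.9132e+08 W

8.9132e+08


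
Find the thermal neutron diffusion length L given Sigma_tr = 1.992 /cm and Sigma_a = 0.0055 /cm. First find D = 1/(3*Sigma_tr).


D = 1 / (3 * Sigma_tr) = 1 / (3 * 1.992) = 0.1673360 cm
L = sqrt(D / Sigma_a)
L = sqrt(0.1673360 / 0.0055)
L = 5.5159 cm

5.5159


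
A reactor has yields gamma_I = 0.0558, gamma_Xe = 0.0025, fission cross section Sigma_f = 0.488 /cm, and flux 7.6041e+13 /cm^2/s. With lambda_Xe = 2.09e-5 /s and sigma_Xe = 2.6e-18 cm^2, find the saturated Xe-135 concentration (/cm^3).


Xe_eq = (gamma_I + gamma_Xe) * Sigma_f * phi / (lambda_Xe + sigma_Xe * phi)
Numerator = (0.0558 + 0.0025) * 0.488 * 7.6041e+13 = 2.163397e+12
Denominator = 2.09e-5 + 2.6e-18 * 7.6041e+13 = 2.186066e-04
Xe_eq = 2.163397e+12 / 2.186066e-04 = 9.8963e+15 /cm^3

9.8963e+15


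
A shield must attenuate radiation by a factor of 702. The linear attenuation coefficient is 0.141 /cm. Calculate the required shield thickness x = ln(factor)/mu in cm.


x = ln(factor) / mu
x = ln(702) / 0.141
x = 46.482 cm

46.482


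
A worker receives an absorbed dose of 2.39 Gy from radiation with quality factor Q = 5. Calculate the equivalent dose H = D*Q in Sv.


H = D * Q
H = 2.39 * 5
H = 11.950 Sv

11.950


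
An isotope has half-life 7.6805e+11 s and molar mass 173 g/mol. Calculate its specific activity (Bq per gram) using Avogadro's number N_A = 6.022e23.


lambda = ln(2) / t_half = ln(2) / 7.6805e+11 = 9.024766e-13 /s
SA = lambda * N_A / M
SA = 9.024766e-13 * 6.022e23 / 173
SA = 3.1415e+09 Bq/g

3.1415e+09


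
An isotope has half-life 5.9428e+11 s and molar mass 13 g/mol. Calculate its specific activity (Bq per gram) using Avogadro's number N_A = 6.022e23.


lambda = ln(2) / t_half = ln(2) / 5.9428e+11 = 1.166365e-12 /s
SA = lambda * N_A / M
SA = 1.166365e-12 * 6.022e23 / 13
SA = 5.4030e+10 Bq/g

5.4030e+10


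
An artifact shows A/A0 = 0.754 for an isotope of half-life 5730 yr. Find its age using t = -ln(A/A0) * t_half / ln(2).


lambda = ln(2) / t_half = ln(2) / 5730 = 1.209681e-04 /yr
t = -ln(A/A0) / lambda
t = -ln(0.754) / 1.209681e-04
t = 2334.2 yr

2334.2


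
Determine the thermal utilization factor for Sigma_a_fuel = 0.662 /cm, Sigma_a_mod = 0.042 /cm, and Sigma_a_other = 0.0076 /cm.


f = Sigma_a_fuel / (Sigma_a_fuel + Sigma_a_mod + Sigma_a_other)
f = 0.662 / (0.662 + 0.042 + 0.0076)
f = 0.93030

0.93030


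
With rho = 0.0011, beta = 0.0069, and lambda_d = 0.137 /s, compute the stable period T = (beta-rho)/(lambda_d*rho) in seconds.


T = (beta - rho) / (lambda_d * rho)
T = (0.0069 - 0.0011) / (0.137 * 0.0011)
T = 38.487 s

38.487


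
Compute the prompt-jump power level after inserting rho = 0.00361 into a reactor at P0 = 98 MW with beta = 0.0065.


P1/P0 = beta / (beta - rho)
P1/P0 = 0.0065 / (0.0065 - 0.00361) = 2.249135
P1 = 98 * 2.249135 = 220.42 MW

220.42


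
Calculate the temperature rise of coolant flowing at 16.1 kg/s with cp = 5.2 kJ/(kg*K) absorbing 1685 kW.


dT = Q / (m_dot * cp)
dT = 1685 / (16.1 * 5.2)
dT = 20.127 C

20.127


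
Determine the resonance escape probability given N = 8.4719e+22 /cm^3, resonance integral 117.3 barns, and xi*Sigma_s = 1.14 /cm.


p = exp(-N * I * 1e-24 / (xi*Sigma_s))
p = exp(-8.4719e+22 * 117.3 * 1e-24 / 1.14)
p = 1.6375e-04

1.6375e-04


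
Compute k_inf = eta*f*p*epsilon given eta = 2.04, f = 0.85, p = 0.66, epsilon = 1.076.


k_inf = eta * f * p * epsilon
k_inf = 2.04 * 0.85 * 0.66 * 1.076
k_inf = 1.2314

1.2314


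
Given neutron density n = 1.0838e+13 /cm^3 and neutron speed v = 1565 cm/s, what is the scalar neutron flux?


phi = n * v
phi = 1.0838e+13 * 1565
phi = 1.6961e+16 /cm^2/s

1.6961e+16


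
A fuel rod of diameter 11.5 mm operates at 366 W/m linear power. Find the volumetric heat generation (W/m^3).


r = D / 2 / 1000 = 11.5 / 2 / 1000 = 0.00575 m
q''' = q' / (pi * r^2)
q''' = 366 / (pi * 0.00575^2)
q''' = 3.5237e+06 W/m^3

3.5237e+06


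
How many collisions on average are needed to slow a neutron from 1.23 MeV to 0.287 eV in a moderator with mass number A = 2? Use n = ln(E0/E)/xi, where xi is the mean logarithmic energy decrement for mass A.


xi = 1 + (A-1)^2/(2A)*ln((A-1)/(A+1)) = 0.7253469 (for A = 2)
n = ln(E0/E) / xi
n = ln(1.23e6 / 0.287) / 0.7253469
n = ln(4.285714e+06) / 0.7253469 = 21.053

21.053


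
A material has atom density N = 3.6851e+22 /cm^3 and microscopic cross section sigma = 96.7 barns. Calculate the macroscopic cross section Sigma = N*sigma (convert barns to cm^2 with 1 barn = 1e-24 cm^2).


Sigma = N * sigma_barns * 1e-24
Sigma = 3.6851e+22 * 96.7 * 1e-24
Sigma = 3.5635 /cm

3.5635


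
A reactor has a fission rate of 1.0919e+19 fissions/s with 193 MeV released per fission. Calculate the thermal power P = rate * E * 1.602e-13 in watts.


P = fission_rate * E_MeV * 1.602e-13
P = 1.0919e+19 * 193 * 1.602e-13
P = 3.3760e+08 W

3.3760e+08


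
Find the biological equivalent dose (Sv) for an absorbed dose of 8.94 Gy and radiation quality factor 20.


H = D * Q
H = 8.94 * 20
H = 178.80 Sv

178.80


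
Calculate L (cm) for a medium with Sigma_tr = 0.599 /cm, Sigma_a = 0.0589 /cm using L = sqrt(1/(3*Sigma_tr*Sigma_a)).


D = 1 / (3 * Sigma_tr) = 1 / (3 * 0.599) = 0.5564830 cm
L = sqrt(D / Sigma_a)
L = sqrt(0.5564830 / 0.0589)
L = 3.0737 cm

3.0737


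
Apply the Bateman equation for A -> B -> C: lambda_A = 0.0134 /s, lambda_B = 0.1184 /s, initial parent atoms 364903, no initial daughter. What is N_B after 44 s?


N_B(t) = lambda_A * N_A0 / (lambda_B - lambda_A) * [exp(-lambda_A*t) - exp(-lambda_B*t)]
exp(-0.0134*44) = 0.5545491; exp(-0.1184*44) = 0.005463859
N_B = 0.0134 * 364903 / (0.1184 - 0.0134) * (0.5545491 - 0.005463859)
N_B = 25570

25570


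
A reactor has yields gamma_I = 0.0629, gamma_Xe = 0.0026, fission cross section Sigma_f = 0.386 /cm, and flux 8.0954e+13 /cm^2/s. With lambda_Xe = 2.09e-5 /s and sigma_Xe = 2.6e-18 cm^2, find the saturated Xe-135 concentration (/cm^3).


Xe_eq = (gamma_I + gamma_Xe) * Sigma_f * phi / (lambda_Xe + sigma_Xe * phi)
Numerator = (0.0629 + 0.0026) * 0.386 * 8.0954e+13 = 2.046760e+12
Denominator = 2.09e-5 + 2.6e-18 * 8.0954e+13 = 2.313804e-04
Xe_eq = 2.046760e+12 / 2.313804e-04 = 8.8459e+15 /cm^3

8.8459e+15


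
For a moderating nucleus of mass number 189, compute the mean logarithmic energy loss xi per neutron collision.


xi = 1 + (A-1)^2/(2A) * ln((A-1)/(A+1))
xi = 1 + (189-1)^2/(2*189) * ln((189-1)/(189 +1))
xi = 0.010545

0.010545


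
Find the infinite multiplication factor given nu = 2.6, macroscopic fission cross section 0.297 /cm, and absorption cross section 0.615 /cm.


k_inf = nu * Sigma_f / Sigma_a
k_inf = 2.6 * 0.297 / 0.615
k_inf = 1.2556

1.2556


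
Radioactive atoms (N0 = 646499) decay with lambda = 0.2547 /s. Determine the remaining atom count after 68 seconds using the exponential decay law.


N = N0 * exp(-lambda * t)
N = 646499 * exp(-0.2547 * 68)
N = 0.019443

0.019443


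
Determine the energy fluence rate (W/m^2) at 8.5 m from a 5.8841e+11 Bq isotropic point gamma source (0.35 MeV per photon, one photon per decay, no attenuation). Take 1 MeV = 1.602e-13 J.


psi = A * E * 1.602e-13 / (4*pi*r^2)
psi = 5.8841e+11 * 0.35 * 1.602e-13 / (4*pi*8.5^2)
psi = 3.6338e-05 W/m^2

3.6338e-05


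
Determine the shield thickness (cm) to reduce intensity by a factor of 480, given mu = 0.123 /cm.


x = ln(factor) / mu
x = ln(480) / 0.123
x = 50.193 cm

50.193


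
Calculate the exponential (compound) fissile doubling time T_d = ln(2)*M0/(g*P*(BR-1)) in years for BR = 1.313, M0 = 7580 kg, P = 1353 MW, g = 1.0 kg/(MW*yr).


Breeding gain G = BR - 1 = 1.313 - 1 = 0.313
Fissile production rate = g * P * G = 1.0 * 1353 * 0.313 = 423.489 kg/yr
T_d = ln(2) * M0 / (g * P * G)
T_d = ln(2) * 7580 / 423.489 = 12.407 yr

12.407


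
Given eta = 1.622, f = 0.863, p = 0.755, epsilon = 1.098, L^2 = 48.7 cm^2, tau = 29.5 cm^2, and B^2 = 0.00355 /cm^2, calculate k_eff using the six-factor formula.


k_inf = eta*f*p*eps = 1.622*0.863*0.755*1.098 = 1.160409
P_TNL = 1/(1 + L^2*B^2) = 1/(1 + 48.7*0.00355) = 0.8525985
P_FNL = exp(-B^2*tau) = exp(-0.00355*29.5) = 0.9005721
k_eff = k_inf * P_TNL * P_FNL = 1.160409 * 0.8525985 * 0.9005721
k_eff = 0.89099

0.89099


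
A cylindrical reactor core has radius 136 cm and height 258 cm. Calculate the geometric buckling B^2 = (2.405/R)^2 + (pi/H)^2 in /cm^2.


B^2 = (2.405/R)^2 + (pi/H)^2
B^2 = (2.405/136)^2 + (pi/258)^2
B^2 = 4.6099e-04 /cm^2

4.6099e-04


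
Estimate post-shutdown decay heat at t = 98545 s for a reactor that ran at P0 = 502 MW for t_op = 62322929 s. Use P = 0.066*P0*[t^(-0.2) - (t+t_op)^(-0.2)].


P/P0 = 0.066 * [t^(-0.2) - (t + t_op)^(-0.2)]
P/P0 = 0.066 * [98545^(-0.2) - (98545 + 62322929)^(-0.2)]
P/P0 = 0.066 * [0.1002936 - 0.02760153] = 0.004797677
P = 502 * 0.004797677 = 2.4084 MW

2.4084


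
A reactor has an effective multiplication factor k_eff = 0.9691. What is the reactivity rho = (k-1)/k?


rho = (k_eff - 1) / k_eff
rho = (0.9691 - 1) / 0.9691
rho = -0.031885

-0.031885


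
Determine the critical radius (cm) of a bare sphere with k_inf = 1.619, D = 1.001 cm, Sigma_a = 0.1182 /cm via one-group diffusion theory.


L^2 = D / Sigma_a = 1.001 / 0.1182 = 8.468697 cm^2
B_m^2 = (k_inf - 1) / L^2 = (1.619 - 1) / 8.468697 = 0.07309271 /cm^2
For a bare sphere: B_g = pi/R, so R_c = pi / sqrt(B_m^2)
R_c = pi / sqrt(0.07309271) = 11.620 cm

11.620


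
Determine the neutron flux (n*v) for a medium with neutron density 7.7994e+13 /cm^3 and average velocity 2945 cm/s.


phi = n * v
phi = 7.7994e+13 * 2945
phi = 2.2969e+17 /cm^2/s

2.2969e+17


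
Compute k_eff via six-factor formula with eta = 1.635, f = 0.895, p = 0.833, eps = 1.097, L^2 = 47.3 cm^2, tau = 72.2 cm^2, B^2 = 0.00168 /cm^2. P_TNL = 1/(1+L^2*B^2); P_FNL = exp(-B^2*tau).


k_inf = eta*f*p*eps = 1.635*0.895*0.833*1.097 = 1.337188
P_TNL = 1/(1 + L^2*B^2) = 1/(1 + 47.3*0.00168) = 0.9263857
P_FNL = exp(-B^2*tau) = exp(-0.00168*72.2) = 0.8857717
k_eff = k_inf * P_TNL * P_FNL = 1.337188 * 0.9263857 * 0.8857717
k_eff = 1.0973

1.0973


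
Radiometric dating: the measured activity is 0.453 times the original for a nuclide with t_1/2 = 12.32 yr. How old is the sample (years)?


lambda = ln(2) / t_half = ln(2) / 12.32 = 0.05626195 /yr
t = -ln(A/A0) / lambda
t = -ln(0.453) / 0.05626195
t = 14.075 yr

14.075


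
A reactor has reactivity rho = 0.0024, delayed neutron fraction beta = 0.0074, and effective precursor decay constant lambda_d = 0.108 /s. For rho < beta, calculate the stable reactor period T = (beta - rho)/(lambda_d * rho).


T = (beta - rho) / (lambda_d * rho)
T = (0.0074 - 0.0024) / (0.108 * 0.0024)
T = 19.290 s

19.290


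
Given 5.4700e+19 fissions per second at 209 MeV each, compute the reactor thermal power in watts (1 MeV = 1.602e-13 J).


P = fission_rate * E_MeV * 1.602e-13
P = 5.4700e+19 * 209 * 1.602e-13
P = 1.8315e+09 W

1.8315e+09


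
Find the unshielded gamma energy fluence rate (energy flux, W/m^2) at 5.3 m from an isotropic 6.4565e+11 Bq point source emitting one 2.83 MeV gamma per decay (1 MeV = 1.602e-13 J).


psi = A * E * 1.602e-13 / (4*pi*r^2)
psi = 6.4565e+11 * 2.83 * 1.602e-13 / (4*pi*5.3^2)
psi = 8.2925e-04 W/m^2

8.2925e-04


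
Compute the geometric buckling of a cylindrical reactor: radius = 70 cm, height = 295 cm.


B^2 = (2.405/R)^2 + (pi/H)^2
B^2 = (2.405/70)^2 + (pi/295)^2
B^2 = 0.0012938 /cm^2

0.0012938


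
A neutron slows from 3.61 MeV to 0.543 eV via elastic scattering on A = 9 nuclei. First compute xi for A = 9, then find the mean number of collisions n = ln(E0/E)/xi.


xi = 1 + (A-1)^2/(2A)*ln((A-1)/(A+1)) = 0.2066007 (for A = 9)
n = ln(E0/E) / xi
n = ln(3.61e6 / 0.543) / 0.2066007
n = ln(6.648250e+06) / 0.2066007 = 76.040

76.040


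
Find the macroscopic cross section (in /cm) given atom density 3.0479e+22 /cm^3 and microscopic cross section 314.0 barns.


Sigma = N * sigma_barns * 1e-24
Sigma = 3.0479e+22 * 314.0 * 1e-24
Sigma = 9.5704 /cm

9.5704


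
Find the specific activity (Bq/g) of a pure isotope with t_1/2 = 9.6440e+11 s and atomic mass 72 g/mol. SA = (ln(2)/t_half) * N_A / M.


lambda = ln(2) / t_half = ln(2) / 9.6440e+11 = 7.187341e-13 /s
SA = lambda * N_A / M
SA = 7.187341e-13 * 6.022e23 / 72
SA = 6.0114e+09 Bq/g

6.0114e+09


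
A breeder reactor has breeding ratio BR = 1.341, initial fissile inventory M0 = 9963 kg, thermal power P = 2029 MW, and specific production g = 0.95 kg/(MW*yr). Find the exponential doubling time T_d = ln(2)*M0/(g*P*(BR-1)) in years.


Breeding gain G = BR - 1 = 1.341 - 1 = 0.341
Fissile production rate = g * P * G = 0.95 * 2029 * 0.341 = 657.29455 kg/yr
T_d = ln(2) * M0 / (g * P * G)
T_d = ln(2) * 9963 / 657.29455 = 10.506 yr

10.506


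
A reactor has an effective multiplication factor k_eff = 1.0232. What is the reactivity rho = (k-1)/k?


rho = (k_eff - 1) / k_eff
rho = (1.0232 - 1) / 1.0232
rho = 0.022674

0.022674


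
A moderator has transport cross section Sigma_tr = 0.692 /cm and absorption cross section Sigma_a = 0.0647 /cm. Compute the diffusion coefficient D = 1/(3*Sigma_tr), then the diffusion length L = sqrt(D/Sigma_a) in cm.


D = 1 / (3 * Sigma_tr) = 1 / (3 * 0.692) = 0.4816956 cm
L = sqrt(D / Sigma_a)
L = sqrt(0.4816956 / 0.0647)
L = 2.7286 cm

2.7286


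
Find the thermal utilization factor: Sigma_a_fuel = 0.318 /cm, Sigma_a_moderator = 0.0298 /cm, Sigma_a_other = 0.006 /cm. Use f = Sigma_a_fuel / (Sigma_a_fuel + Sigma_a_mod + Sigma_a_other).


f = Sigma_a_fuel / (Sigma_a_fuel + Sigma_a_mod + Sigma_a_other)
f = 0.318 / (0.318 + 0.0298 + 0.006)
f = 0.89881

0.89881


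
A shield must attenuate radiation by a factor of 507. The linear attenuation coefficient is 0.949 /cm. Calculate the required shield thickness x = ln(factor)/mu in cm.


x = ln(factor) / mu
x = ln(507) / 0.949
x = 6.5632 cm

6.5632


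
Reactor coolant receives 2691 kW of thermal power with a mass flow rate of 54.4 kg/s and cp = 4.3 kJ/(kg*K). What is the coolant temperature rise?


dT = Q / (m_dot * cp)
dT = 2691 / (54.4 * 4.3)
dT = 11.504 C

11.504


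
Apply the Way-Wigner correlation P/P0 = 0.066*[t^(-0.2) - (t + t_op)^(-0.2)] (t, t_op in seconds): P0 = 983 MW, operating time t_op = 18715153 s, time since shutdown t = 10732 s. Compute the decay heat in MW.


P/P0 = 0.066 * [t^(-0.2) - (t + t_op)^(-0.2)]
P/P0 = 0.066 * [10732^(-0.2) - (10732 + 18715153)^(-0.2)]
P/P0 = 0.066 * [0.1562658 - 0.03511652] = 0.007995852
P = 983 * 0.007995852 = 7.8599 MW

7.8599


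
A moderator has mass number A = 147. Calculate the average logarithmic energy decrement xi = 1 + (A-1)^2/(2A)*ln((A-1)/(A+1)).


xi = 1 + (A-1)^2/(2A) * ln((A-1)/(A+1))
xi = 1 + (147-1)^2/(2*147) * ln((147-1)/(147 +1))
xi = 0.013544

0.013544


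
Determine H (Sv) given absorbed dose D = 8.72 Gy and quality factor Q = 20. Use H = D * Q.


H = D * Q
H = 8.72 * 20
H = 174.40 Sv

174.40


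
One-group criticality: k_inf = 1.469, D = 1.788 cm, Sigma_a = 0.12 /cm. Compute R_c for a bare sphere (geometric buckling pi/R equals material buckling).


L^2 = D / Sigma_a = 1.788 / 0.12 = 14.90000 cm^2
B_m^2 = (k_inf - 1) / L^2 = (1.469 - 1) / 14.90000 = 0.03147651 /cm^2
For a bare sphere: B_g = pi/R, so R_c = pi / sqrt(B_m^2)
R_c = pi / sqrt(0.03147651) = 17.707 cm

17.707


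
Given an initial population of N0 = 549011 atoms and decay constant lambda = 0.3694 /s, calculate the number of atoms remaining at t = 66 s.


N = N0 * exp(-lambda * t)
N = 549011 * exp(-0.3694 * 66)
N = 1.4168e-05

1.4168e-05


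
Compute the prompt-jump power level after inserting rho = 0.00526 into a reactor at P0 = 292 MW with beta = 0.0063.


P1/P0 = beta / (beta - rho)
P1/P0 = 0.0063 / (0.0063 - 0.00526) = 6.057692
P1 = 292 * 6.057692 = 1768.8 MW

1768.8


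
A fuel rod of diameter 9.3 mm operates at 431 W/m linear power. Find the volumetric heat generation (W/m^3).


r = D / 2 / 1000 = 9.3 / 2 / 1000 = 0.00465 m
q''' = q' / (pi * r^2)
q''' = 431 / (pi * 0.00465^2)
q''' = 6.3449e+06 W/m^3

6.3449e+06


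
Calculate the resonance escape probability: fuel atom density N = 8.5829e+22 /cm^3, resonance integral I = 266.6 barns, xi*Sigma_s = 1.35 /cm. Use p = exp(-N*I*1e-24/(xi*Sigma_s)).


p = exp(-N * I * 1e-24 / (xi*Sigma_s))
p = exp(-8.5829e+22 * 266.6 * 1e-24 / 1.35)
p = 4.3538e-08

4.3538e-08


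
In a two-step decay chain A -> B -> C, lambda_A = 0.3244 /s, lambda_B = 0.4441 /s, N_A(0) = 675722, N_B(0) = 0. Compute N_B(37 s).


N_B(t) = lambda_A * N_A0 / (lambda_B - lambda_A) * [exp(-lambda_A*t) - exp(-lambda_B*t)]
exp(-0.3244*37) = 6.127033e-06; exp(-0.4441*37) = 7.308081e-08
N_B = 0.3244 * 675722 / (0.4441 - 0.3244) * (6.127033e-06 - 7.308081e-08)
N_B = 11.086

11.086


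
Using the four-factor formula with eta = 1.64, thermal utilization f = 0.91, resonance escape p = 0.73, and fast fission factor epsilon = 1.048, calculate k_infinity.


k_inf = eta * f * p * epsilon
k_inf = 1.64 * 0.91 * 0.73 * 1.048
k_inf = 1.1417

1.1417


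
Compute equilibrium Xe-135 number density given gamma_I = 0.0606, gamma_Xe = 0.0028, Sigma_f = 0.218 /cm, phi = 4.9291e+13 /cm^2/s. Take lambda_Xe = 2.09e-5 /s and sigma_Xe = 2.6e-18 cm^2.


Xe_eq = (gamma_I + gamma_Xe) * Sigma_f * phi / (lambda_Xe + sigma_Xe * phi)
Numerator = (0.0606 + 0.0028) * 0.218 * 4.9291e+13 = 6.812608e+11
Denominator = 2.09e-5 + 2.6e-18 * 4.9291e+13 = 1.490566e-04
Xe_eq = 6.812608e+11 / 1.490566e-04 = 4.5705e+15 /cm^3

4.5705e+15
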